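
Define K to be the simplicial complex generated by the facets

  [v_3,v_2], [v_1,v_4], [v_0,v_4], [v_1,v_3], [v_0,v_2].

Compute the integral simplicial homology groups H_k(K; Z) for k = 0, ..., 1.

Order the vertices as v_0 < v_1 < v_2 < v_3 < v_4. Listing each simplex with vertices in this order, K has dimension 1 with simplices:

  0-simplices (5): [v_0], [v_1], [v_2], [v_3], [v_4]
  1-simplices (5): [v_0,v_2], [v_0,v_4], [v_1,v_3], [v_1,v_4], [v_2,v_3]

so the chain groups are C_0 ≅ Z^5, C_1 ≅ Z^5.

The boundary map ∂_1: C_1 → C_0 is given by ∂[p,q] = [q] − [p].
The resulting 5×5 matrix has rank 4, and its Smith normal form has invariant factors (1,1,1,1).

From H_k ≅ ker(∂_k) / im(∂_{k+1}) we obtain:

  H_0: rank C_0 − rank ∂_1 = 5 − 4 = 1, and the invariant factors of ∂_1 are all 1, so H_0 = Z.
  H_1: rank ker ∂_1 − rank ∂_2 = (5 − 4) − 0 = 1, and there is no ∂_2, so H_1 = Z.

H_0 = Z,  H_1 = Z.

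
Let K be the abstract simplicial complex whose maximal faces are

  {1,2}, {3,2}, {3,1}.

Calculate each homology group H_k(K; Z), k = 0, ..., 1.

H_0 ≅ Z,  H_1 ≅ Z.

Fix the vertex order 1 < 2 < 3 and write every simplex with vertices in increasing order. Then dim K = 1 and the simplices of K are:

  0-simplices (3): [1], [2], [3]
  1-simplices (3): [1,2], [1,3], [2,3]

Hence C_0 ≅ Z^3, C_1 ≅ Z^3.

∂_1: C_1 → C_0 is given by ∂[p,q] = [q] − [p].
As a 3×3 matrix over Z this has rank 2, with invariant factors (1,1).

Now H_k = ker ∂_k / im ∂_{k+1}, so:

  H_0: rank C_0 − rank ∂_1 = 3 − 2 = 1, and the invariant factors of ∂_1 are all 1, so H_0 ≅ Z.
  H_1: rank ker ∂_1 − rank ∂_2 = (3 − 2) − 0 = 1, and there is no ∂_2, so H_1 ≅ Z.

(K is a triangulation of the circle S^1.)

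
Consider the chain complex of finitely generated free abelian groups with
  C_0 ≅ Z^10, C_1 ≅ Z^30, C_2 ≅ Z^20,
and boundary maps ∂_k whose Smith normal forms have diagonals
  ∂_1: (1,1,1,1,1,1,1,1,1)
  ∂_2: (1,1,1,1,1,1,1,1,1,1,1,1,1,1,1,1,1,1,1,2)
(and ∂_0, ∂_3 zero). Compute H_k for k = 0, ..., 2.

H_0 = Z,  H_1 = Z ⊕ Z/2,  H_2 = 0.

H_0: b_0 = 10 − 0 − 9 = 1; torsion from ∂_1 factors > 1: none. So H_0 = Z.
H_1: b_1 = 30 − 9 − 20 = 1; torsion from ∂_2 factors > 1: [2]. So H_1 = Z ⊕ Z/2.
H_2: b_2 = 20 − 20 − 0 = 0; torsion from ∂_3 factors > 1: none. So H_2 = 0.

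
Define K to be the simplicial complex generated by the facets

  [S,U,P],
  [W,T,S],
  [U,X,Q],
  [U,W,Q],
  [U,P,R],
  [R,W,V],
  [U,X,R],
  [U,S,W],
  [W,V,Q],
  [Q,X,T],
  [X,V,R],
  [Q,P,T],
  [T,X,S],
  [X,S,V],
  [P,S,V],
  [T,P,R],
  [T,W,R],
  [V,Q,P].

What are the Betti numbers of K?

b_0 = 1, b_1 = 2, b_2 = 1.

K has 9 vertices, 27 edges, 18 triangles.
rank ∂_0 = 0, rank ∂_1 = 8 ⇒ b_0 = 9 − 0 − 8 = 1; all invariant factors of ∂_1 are 1 so no torsion. So H_0 = Z.
rank ∂_1 = 8, rank ∂_2 = 17 ⇒ b_1 = 27 − 8 − 17 = 2; all invariant factors of ∂_2 are 1 so no torsion. So H_1 = Z^2.
rank ∂_2 = 17, rank ∂_3 = 0 ⇒ b_2 = 18 − 17 − 0 = 1. So H_2 = Z.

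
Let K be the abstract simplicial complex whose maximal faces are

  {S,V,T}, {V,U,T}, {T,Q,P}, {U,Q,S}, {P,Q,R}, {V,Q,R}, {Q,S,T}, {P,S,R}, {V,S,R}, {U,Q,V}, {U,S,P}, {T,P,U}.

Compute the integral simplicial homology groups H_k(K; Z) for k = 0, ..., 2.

H_0 = Z,  H_1 = Z/2,  H_2 = 0.

Fix the vertex order P < Q < R < S < T < U < V and write every simplex with vertices in increasing order. Then dim K = 2 and the simplices of K are:

  0-simplices (7): P, Q, R, S, T, U, V
  1-simplices (18): PQ, PR, PS, PT, PU, QR, QS, QT, QU, QV, RS, RV, ST, SU, SV, TU, TV, UV
  2-simplices (12): PQR, PQT, PRS, PSU, PTU, QRV, QST, QSU, QUV, RSV, STV, TUV

so the chain groups are C_0 ≅ Z^7, C_1 ≅ Z^18, C_2 ≅ Z^12.

The boundary map ∂_1: C_1 → C_0 maps an edge to its endpoints' difference, ∂[p,q] = q − p.
As a 7×18 matrix over Z this has rank 6, with invariant factors (1,1,1,1,1,1).

The boundary map ∂_2: C_2 → C_1 maps a triangle to the signed sum of its edges. For instance
  ∂STV = TV − SV + ST,
  ∂PTU = TU − PU + PT.
As a 18×12 matrix over Z this has rank 12, with invariant factors (1,1,1,1,1,1,1,1,1,1,1,2).

Reading off H_k = ker ∂_k / im ∂_{k+1}:

  H_0: rank C_0 − rank ∂_1 = 7 − 6 = 1, and the invariant factors of ∂_1 are all 1, so H_0 = Z.
  H_1: rank ker ∂_1 − rank ∂_2 = (18 − 6) − 12 = 0, and ∂_2 has invariant factor 2 > 1, so H_1 = Z/2.
  H_2: rank ker ∂_2 − rank ∂_3 = (12 − 12) − 0 = 0, and there is no ∂_3, so H_2 = 0.

(K is a triangulation of the real projective plane RP^2.)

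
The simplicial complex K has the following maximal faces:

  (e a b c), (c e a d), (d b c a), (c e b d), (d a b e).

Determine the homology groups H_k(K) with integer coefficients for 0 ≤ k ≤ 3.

H_0 ≅ Z,  H_1 = 0,  H_2 = 0,  H_3 ≅ Z.

Fix the vertex order a < b < c < d < e and write every simplex with vertices in increasing order. Then dim K = 3 and the simplices of K are:

  0-simplices (5): a, b, c, d, e
  1-simplices (10): ab, ac, ad, ae, bc, bd, be, cd, ce, de
  2-simplices (10): abc, abd, abe, acd, ace, ade, bcd, bce, bde, cde
  3-simplices (5): abcd, abce, abde, acde, bcde

so the chain groups are C_0 ≅ Z^5, C_1 ≅ Z^10, C_2 ≅ Z^10, C_3 ≅ Z^5.

Boundary ∂_1: C_1 → C_0 sends each edge [p,q] (with p < q) to q − p. For instance
  ∂ac = c − a.
As a 5×10 matrix over Z this has rank 4, with invariant factors (1,1,1,1).

Boundary ∂_2: C_2 → C_1 maps a triangle to the signed sum of its edges. For instance
  ∂ade = de − ae + ad,
  ∂acd = cd − ad + ac.
This gives a 10×10 integer matrix of rank 6; reducing to Smith normal form yields diagonal entries (1,1,1,1,1,1).

Boundary ∂_3: C_3 → C_2 sends each 3-simplex σ to the alternating sum Σ_i (−1)^i (σ with its i-th vertex removed). For instance
  ∂abde = bde − ade + abe − abd,
  ∂abcd = bcd − acd + abd − abc.
As a 10×5 matrix over Z this has rank 4, with invariant factors (1,1,1,1).

Computing H_k = (kernel of ∂_k) / (image of ∂_{k+1}):

  H_0: rank C_0 − rank ∂_1 = 5 − 4 = 1, and the invariant factors of ∂_1 are all 1, so H_0 = Z.
  H_1: rank ker ∂_1 − rank ∂_2 = (10 − 4) − 6 = 0, and the invariant factors of ∂_2 are all 1, so H_1 = 0.
  H_2: rank ker ∂_2 − rank ∂_3 = (10 − 6) − 4 = 0, and the invariant factors of ∂_3 are all 1, so H_2 = 0.
  H_3: rank ker ∂_3 − rank ∂_4 = (5 − 4) − 0 = 1, and there is no ∂_4, so H_3 = Z.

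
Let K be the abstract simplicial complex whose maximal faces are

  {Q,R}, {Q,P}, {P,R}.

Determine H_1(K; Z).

Take the total order P < Q < R on the vertex set. Then K (dimension 1) consists of the simplices:

  0-simplices (3): P, Q, R
  1-simplices (3): PQ, PR, QR

so the chain groups are C_0 ≅ Z^3, C_1 ≅ Z^3.

∂_1: C_1 → C_0 sends each edge [p,q] (with p < q) to q − p. For instance
  ∂PR = R − P.
The resulting 3×3 matrix has rank 2, and its Smith normal form has invariant factors (1,1).

Reading off H_k = ker ∂_k / im ∂_{k+1}:

  H_1: rank ker ∂_1 − rank ∂_2 = (3 − 2) − 0 = 1, and there is no ∂_2, so H_1 = Z.

H_1 ≅ Z.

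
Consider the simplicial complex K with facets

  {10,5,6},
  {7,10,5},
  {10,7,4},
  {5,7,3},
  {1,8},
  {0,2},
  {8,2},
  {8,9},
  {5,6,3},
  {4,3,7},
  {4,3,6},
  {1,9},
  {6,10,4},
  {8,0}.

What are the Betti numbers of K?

b_0 = 2, b_1 = 2, b_2 = 1.

We work with the vertex ordering 0 < 1 < 2 < 3 < 4 < 5 < 6 < 7 < 8 < 9 < 10. The simplices of K, each written with vertices in increasing order, are:

  0-simplices (11): [0], [1], [2], [3], [4], [5], [6], [7], [8], [9], [10]
  1-simplices (18): [0,2], [0,8], [1,8], [1,9], [2,8], [3,4], [3,5], [3,6], [3,7], [4,6], [4,7], [4,10], [5,6], [5,7], [5,10], [6,10], [7,10], [8,9]
  2-simplices (8): [3,4,6], [3,4,7], [3,5,6], [3,5,7], [4,6,10], [4,7,10], [5,6,10], [5,7,10]

giving chain groups C_0 ≅ Z^11, C_1 ≅ Z^18, C_2 ≅ Z^8.

The boundary map ∂_1: C_1 → C_0 is given by ∂[p,q] = [q] − [p]. For instance
  ∂[0,2] = [2] − [0].
The 11×18 boundary matrix has rank 9 and Smith normal form diag(1,1,1,1,1,1,1,1,1).

The boundary map ∂_2: C_2 → C_1 maps a triangle to the signed sum of its edges. For instance
  ∂[5,7,10] = [7,10] − [5,10] + [5,7],
  ∂[3,4,7] = [4,7] − [3,7] + [3,4].
The resulting 18×8 matrix has rank 7, and its Smith normal form has invariant factors (1,1,1,1,1,1,1).

Computing H_k = (kernel of ∂_k) / (image of ∂_{k+1}):

  H_0: rank C_0 − rank ∂_1 = 11 − 9 = 2, and the invariant factors of ∂_1 are all 1, so H_0 = Z^2.
  H_1: rank ker ∂_1 − rank ∂_2 = (18 − 9) − 7 = 2, and the invariant factors of ∂_2 are all 1, so H_1 = Z^2.
  H_2: rank ker ∂_2 − rank ∂_3 = (8 − 7) − 0 = 1, and there is no ∂_3, so H_2 = Z.

Hence the Betti numbers are b_0 = 2, b_1 = 2, b_2 = 1.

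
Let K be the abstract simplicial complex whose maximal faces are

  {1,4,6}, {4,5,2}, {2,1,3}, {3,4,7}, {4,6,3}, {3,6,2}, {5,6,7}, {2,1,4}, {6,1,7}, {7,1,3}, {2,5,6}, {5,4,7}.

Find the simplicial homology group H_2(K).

We work with the vertex ordering 1 < 2 < 3 < 4 < 5 < 6 < 7. The simplices of K, each written with vertices in increasing order, are:

  0-simplices (7): [1], [2], [3], [4], [5], [6], [7]
  1-simplices (18): [1,2], [1,3], [1,4], [1,6], [1,7], [2,3], [2,4], [2,5], [2,6], [3,4], [3,6], [3,7], [4,5], [4,6], [4,7], [5,6], [5,7], [6,7]
  2-simplices (12): [1,2,3], [1,2,4], [1,3,7], [1,4,6], [1,6,7], [2,3,6], [2,4,5], [2,5,6], [3,4,6], [3,4,7], [4,5,7], [5,6,7]

giving chain groups C_0 ≅ Z^7, C_1 ≅ Z^18, C_2 ≅ Z^12.

∂_1: C_1 → C_0 sends each edge [p,q] (with p < q) to q − p. For instance
  ∂[4,6] = [6] − [4].
The resulting 7×18 matrix has rank 6, and its Smith normal form has invariant factors (1,1,1,1,1,1).

Boundary ∂_2: C_2 → C_1 acts by ∂[p,q,r] = [q,r] − [p,r] + [p,q]. For instance
  ∂[1,2,3] = [2,3] − [1,3] + [1,2],
  ∂[1,6,7] = [6,7] − [1,7] + [1,6].
As a 18×12 matrix over Z this has rank 12, with invariant factors (1,1,1,1,1,1,1,1,1,1,1,2).

Now H_k = ker ∂_k / im ∂_{k+1}, so:

  H_2: rank ker ∂_2 − rank ∂_3 = (12 − 12) − 0 = 0, and there is no ∂_3, so H_2 = 0.

H_2 ≅ 0.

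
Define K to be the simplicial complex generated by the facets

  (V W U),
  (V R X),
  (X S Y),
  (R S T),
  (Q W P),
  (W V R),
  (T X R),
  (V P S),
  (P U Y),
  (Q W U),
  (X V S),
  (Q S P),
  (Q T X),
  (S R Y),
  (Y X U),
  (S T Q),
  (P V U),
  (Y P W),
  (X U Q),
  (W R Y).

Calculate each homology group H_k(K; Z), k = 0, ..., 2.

We work with the vertex ordering P < Q < R < S < T < U < V < W < X < Y. The simplices of K, each written with vertices in increasing order, are:

  0-simplices (10): P, Q, R, S, T, U, V, W, X, Y
  1-simplices (30): PQ, PS, PU, PV, PW, PY, QS, QT, QU, QW, QX, RS, RT, RV, RW, RX, RY, ST, SV, SX, SY, TX, UV, UW, UX, UY, VW, VX, WY, XY
  2-simplices (20): PQS, PQW, PSV, PUV, PUY, PWY, QST, QTX, QUW, QUX, RST, RSY, RTX, RVW, RVX, RWY, SVX, SXY, UVW, UXY

giving chain groups C_0 ≅ Z^10, C_1 ≅ Z^30, C_2 ≅ Z^20.

Boundary ∂_1: C_1 → C_0 sends each edge [p,q] (with p < q) to q − p. For instance
  ∂QS = S − Q.
The 10×30 boundary matrix has rank 9 and Smith normal form diag(1,1,1,1,1,1,1,1,1).

The boundary map ∂_2: C_2 → C_1 acts by ∂[p,q,r] = [q,r] − [p,r] + [p,q]. For instance
  ∂PQS = QS − PS + PQ,
  ∂QTX = TX − QX + QT.
The resulting 30×20 matrix has rank 20, and its Smith normal form has invariant factors (1,1,1,1,1,1,1,1,1,1,1,1,1,1,1,1,1,1,1,2).

Reading off H_k = ker ∂_k / im ∂_{k+1}:

  H_0: rank C_0 − rank ∂_1 = 10 − 9 = 1, and the invariant factors of ∂_1 are all 1, so H_0 ≅ Z.
  H_1: rank ker ∂_1 − rank ∂_2 = (30 − 9) − 20 = 1, and ∂_2 has invariant factor 2 > 1, so H_1 ≅ Z × Z/2.
  H_2: rank ker ∂_2 − rank ∂_3 = (20 − 20) − 0 = 0, and there is no ∂_3, so H_2 ≅ 0.

As a check, the Euler characteristic is 10 − 30 + 20 = 0, which agrees with 1 − 1 + 0 = 0.

H_0 = Z,  H_1 = Z × Z/2,  H_2 = 0.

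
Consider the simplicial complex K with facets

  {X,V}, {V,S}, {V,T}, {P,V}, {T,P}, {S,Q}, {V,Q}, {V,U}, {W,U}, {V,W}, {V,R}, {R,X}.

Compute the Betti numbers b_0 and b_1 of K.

b_0 = 1, b_1 = 4.

Fix the vertex order P < Q < R < S < T < U < V < W < X and write every simplex with vertices in increasing order. Then dim K = 1 and the simplices of K are:

  0-simplices (9): P, Q, R, S, T, U, V, W, X
  1-simplices (12): PT, PV, QS, QV, RV, RX, SV, TV, UV, UW, VW, VX

so the chain groups are C_0 ≅ Z^9, C_1 ≅ Z^12.

Boundary ∂_1: C_1 → C_0 sends each edge [p,q] (with p < q) to q − p. For instance
  ∂UV = V − U.
The resulting 9×12 matrix has rank 8, and its Smith normal form has invariant factors (1,1,1,1,1,1,1,1).

Computing H_k = (kernel of ∂_k) / (image of ∂_{k+1}):

  H_0: rank C_0 − rank ∂_1 = 9 − 8 = 1, and the invariant factors of ∂_1 are all 1, so H_0 = Z.
  H_1: rank ker ∂_1 − rank ∂_2 = (12 − 8) − 0 = 4, and there is no ∂_2, so H_1 = Z^4.

(K is a triangulation of a wedge of 4 circles.)

Hence the Betti numbers are b_0 = 1, b_1 = 4.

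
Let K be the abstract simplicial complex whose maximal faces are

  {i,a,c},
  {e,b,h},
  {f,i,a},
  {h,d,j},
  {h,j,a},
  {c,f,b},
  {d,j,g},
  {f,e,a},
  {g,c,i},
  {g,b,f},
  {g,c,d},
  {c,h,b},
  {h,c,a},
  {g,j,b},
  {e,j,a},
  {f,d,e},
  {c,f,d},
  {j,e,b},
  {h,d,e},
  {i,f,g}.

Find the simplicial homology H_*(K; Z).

Fix the vertex order a < b < c < d < e < f < g < h < i < j and write every simplex with vertices in increasing order. Then dim K = 2 and the simplices of K are:

  0-simplices (10): a, b, c, d, e, f, g, h, i, j
  1-simplices (30): ac, ae, af, ah, ai, aj, bc, be, bf, bg, bh, bj, cd, cf, cg, ch, ci, de, df, dg, dh, dj, ef, eh, ej, fg, fi, gi, gj, hj
  2-simplices (20): ach, aci, aef, aej, afi, ahj, bcf, bch, beh, bej, bfg, bgj, cdf, cdg, cgi, def, deh, dgj, dhj, fgi

Hence C_0 ≅ Z^10, C_1 ≅ Z^30, C_2 ≅ Z^20.

Boundary ∂_1: C_1 → C_0 maps an edge to its endpoints' difference, ∂[p,q] = q − p. For instance
  ∂ci = i − c.
This gives a 10×30 integer matrix of rank 9; reducing to Smith normal form yields diagonal entries (1,1,1,1,1,1,1,1,1).

∂_2: C_2 → C_1 sends each 2-simplex [p,q,r] to [q,r] − [p,r] + [p,q]. For instance
  ∂fgi = gi − fi + fg,
  ∂bej = ej − bj + be.
The 30×20 boundary matrix has rank 20 and Smith normal form diag(1,1,1,1,1,1,1,1,1,1,1,1,1,1,1,1,1,1,1,2).

Reading off H_k = ker ∂_k / im ∂_{k+1}:

  H_0: rank C_0 − rank ∂_1 = 10 − 9 = 1, and the invariant factors of ∂_1 are all 1, so H_0 = Z.
  H_1: rank ker ∂_1 − rank ∂_2 = (30 − 9) − 20 = 1, and ∂_2 has invariant factor 2 > 1, so H_1 = Z ⊕ Z/2Z.
  H_2: rank ker ∂_2 − rank ∂_3 = (20 − 20) − 0 = 0, and there is no ∂_3, so H_2 = 0.

As a check, the Euler characteristic is 10 − 30 + 20 = 0, which agrees with 1 − 1 + 0 = 0.

H_0 ≅ Z,  H_1 ≅ Z ⊕ Z/2Z,  H_2 = 0.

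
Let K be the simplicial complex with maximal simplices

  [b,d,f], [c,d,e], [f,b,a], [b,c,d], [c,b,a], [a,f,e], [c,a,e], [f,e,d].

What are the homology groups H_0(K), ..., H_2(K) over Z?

H_0 = Z,  H_1 = 0,  H_2 = Z.

We work with the vertex ordering a < b < c < d < e < f. The simplices of K, each written with vertices in increasing order, are:

  0-simplices (6): a, b, c, d, e, f
  1-simplices (12): ab, ac, ae, af, bc, bd, bf, cd, ce, de, df, ef
  2-simplices (8): abc, abf, ace, aef, bcd, bdf, cde, def

Hence C_0 ≅ Z^6, C_1 ≅ Z^12, C_2 ≅ Z^8.

The boundary map ∂_1: C_1 → C_0 sends each edge [p,q] (with p < q) to q − p. For instance
  ∂cd = d − c.
As a 6×12 matrix over Z this has rank 5, with invariant factors (1,1,1,1,1).

The boundary map ∂_2: C_2 → C_1 maps a triangle to the signed sum of its edges. For instance
  ∂bcd = cd − bd + bc,
  ∂abc = bc − ac + ab.
The resulting 12×8 matrix has rank 7, and its Smith normal form has invariant factors (1,1,1,1,1,1,1).

From H_k ≅ ker(∂_k) / im(∂_{k+1}) we obtain:

  H_0: rank C_0 − rank ∂_1 = 6 − 5 = 1, and the invariant factors of ∂_1 are all 1, so H_0 = Z.
  H_1: rank ker ∂_1 − rank ∂_2 = (12 − 5) − 7 = 0, and the invariant factors of ∂_2 are all 1, so H_1 = 0.
  H_2: rank ker ∂_2 − rank ∂_3 = (8 − 7) − 0 = 1, and there is no ∂_3, so H_2 = Z.

(K is a triangulation of the 2-sphere S^2.)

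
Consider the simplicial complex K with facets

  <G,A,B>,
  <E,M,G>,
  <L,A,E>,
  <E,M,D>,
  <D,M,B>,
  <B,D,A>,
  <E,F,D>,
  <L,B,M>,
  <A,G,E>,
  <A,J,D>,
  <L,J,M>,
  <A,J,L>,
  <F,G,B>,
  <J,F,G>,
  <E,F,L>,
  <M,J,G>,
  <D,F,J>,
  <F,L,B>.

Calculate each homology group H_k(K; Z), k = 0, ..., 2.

We work with the vertex ordering A < B < D < E < F < G < J < L < M. The simplices of K, each written with vertices in increasing order, are:

  0-simplices (9): A, B, D, E, F, G, J, L, M
  1-simplices (27): AB, AD, AE, AG, AJ, AL, BD, BF, BG, BL, BM, DE, DF, DJ, DM, EF, EG, EL, EM, FG, FJ, FL, GJ, GM, JL, JM, LM
  2-simplices (18): ABD, ABG, ADJ, AEG, AEL, AJL, BDM, BFG, BFL, BLM, DEF, DEM, DFJ, EFL, EGM, FGJ, GJM, JLM

giving chain groups C_0 ≅ Z^9, C_1 ≅ Z^27, C_2 ≅ Z^18.

∂_1: C_1 → C_0 sends each edge [p,q] (with p < q) to q − p. For instance
  ∂GJ = J − G.
The 9×27 boundary matrix has rank 8 and Smith normal form diag(1,1,1,1,1,1,1,1).

∂_2: C_2 → C_1 acts by ∂[p,q,r] = [q,r] − [p,r] + [p,q]. For instance
  ∂DFJ = FJ − DJ + DF,
  ∂DEM = EM − DM + DE.
This gives a 27×18 integer matrix of rank 17; reducing to Smith normal form yields diagonal entries (1,1,1,1,1,1,1,1,1,1,1,1,1,1,1,1,1).

Reading off H_k = ker ∂_k / im ∂_{k+1}:

  H_0: rank C_0 − rank ∂_1 = 9 − 8 = 1, and the invariant factors of ∂_1 are all 1, so H_0 ≅ Z.
  H_1: rank ker ∂_1 − rank ∂_2 = (27 − 8) − 17 = 2, and the invariant factors of ∂_2 are all 1, so H_1 ≅ Z^2.
  H_2: rank ker ∂_2 − rank ∂_3 = (18 − 17) − 0 = 1, and there is no ∂_3, so H_2 ≅ Z.

H_0 = Z,  H_1 = Z^2,  H_2 = Z.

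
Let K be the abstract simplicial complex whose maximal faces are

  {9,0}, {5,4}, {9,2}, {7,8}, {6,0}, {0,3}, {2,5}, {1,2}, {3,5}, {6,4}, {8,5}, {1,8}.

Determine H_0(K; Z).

Order the vertices as 0 < 1 < 2 < 3 < 4 < 5 < 6 < 7 < 8 < 9. Listing each simplex with vertices in this order, K has dimension 1 with simplices:

  0-simplices (10): [0], [1], [2], [3], [4], [5], [6], [7], [8], [9]
  1-simplices (12): [0,3], [0,6], [0,9], [1,2], [1,8], [2,5], [2,9], [3,5], [4,5], [4,6], [5,8], [7,8]

so the chain groups are C_0 ≅ Z^10, C_1 ≅ Z^12.

∂_1: C_1 → C_0 sends each edge [p,q] (with p < q) to q − p.
The 10×12 boundary matrix has rank 9 and Smith normal form diag(1,1,1,1,1,1,1,1,1).

From H_k ≅ ker(∂_k) / im(∂_{k+1}) we obtain:

  H_0: rank C_0 − rank ∂_1 = 10 − 9 = 1, and the invariant factors of ∂_1 are all 1, so H_0 = Z.

H_0 = Z.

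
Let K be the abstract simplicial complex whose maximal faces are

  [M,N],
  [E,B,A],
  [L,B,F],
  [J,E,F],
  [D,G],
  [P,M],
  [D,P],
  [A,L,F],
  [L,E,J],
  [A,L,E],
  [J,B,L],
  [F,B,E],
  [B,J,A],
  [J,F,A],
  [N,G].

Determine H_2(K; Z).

H_2 ≅ 0.

Take the total order A < B < D < E < F < G < J < L < M < N < P on the vertex set. Then K (dimension 2) consists of the simplices:

  0-simplices (11): A, B, D, E, F, G, J, L, M, N, P
  1-simplices (20): AB, AE, AF, AJ, AL, BE, BF, BJ, BL, DG, DP, EF, EJ, EL, FJ, FL, GN, JL, MN, MP
  2-simplices (10): ABE, ABJ, AEL, AFJ, AFL, BEF, BFL, BJL, EFJ, EJL

Hence C_0 ≅ Z^11, C_1 ≅ Z^20, C_2 ≅ Z^10.

The boundary map ∂_1: C_1 → C_0 maps an edge to its endpoints' difference, ∂[p,q] = q − p.
The resulting 11×20 matrix has rank 9, and its Smith normal form has invariant factors (1,1,1,1,1,1,1,1,1).

The boundary map ∂_2: C_2 → C_1 acts by ∂[p,q,r] = [q,r] − [p,r] + [p,q]. For instance
  ∂ABE = BE − AE + AB,
  ∂AFJ = FJ − AJ + AF.
This gives a 20×10 integer matrix of rank 10; reducing to Smith normal form yields diagonal entries (1,1,1,1,1,1,1,1,1,2).

From H_k ≅ ker(∂_k) / im(∂_{k+1}) we obtain:

  H_2: rank ker ∂_2 − rank ∂_3 = (10 − 10) − 0 = 0, and there is no ∂_3, so H_2 ≅ 0.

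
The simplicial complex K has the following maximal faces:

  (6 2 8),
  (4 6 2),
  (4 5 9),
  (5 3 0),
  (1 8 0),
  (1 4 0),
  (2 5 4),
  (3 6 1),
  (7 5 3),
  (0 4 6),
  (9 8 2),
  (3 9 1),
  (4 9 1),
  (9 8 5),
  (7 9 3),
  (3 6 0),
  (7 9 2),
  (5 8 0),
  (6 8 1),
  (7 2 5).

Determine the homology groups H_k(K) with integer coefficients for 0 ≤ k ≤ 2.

H_0 ≅ Z,  H_1 ≅ Z × Z/2,  H_2 = 0.

Order the vertices as 0 < 1 < 2 < 3 < 4 < 5 < 6 < 7 < 8 < 9. Listing each simplex with vertices in this order, K has dimension 2 with simplices:

  0-simplices (10): [0], [1], [2], [3], [4], [5], [6], [7], [8], [9]
  1-simplices (30): (30 of them)
  2-simplices (20): (20 of them)

so the chain groups are C_0 ≅ Z^10, C_1 ≅ Z^30, C_2 ≅ Z^20.

Boundary ∂_1: C_1 → C_0 maps an edge to its endpoints' difference, ∂[p,q] = q − p. For instance
  ∂[0,5] = [5] − [0].
This gives a 10×30 integer matrix of rank 9; reducing to Smith normal form yields diagonal entries (1,1,1,1,1,1,1,1,1).

The boundary map ∂_2: C_2 → C_1 acts by ∂[p,q,r] = [q,r] − [p,r] + [p,q]. For instance
  ∂[2,8,9] = [8,9] − [2,9] + [2,8],
  ∂[2,4,5] = [4,5] − [2,5] + [2,4].
As a 30×20 matrix over Z this has rank 20, with invariant factors (1,1,1,1,1,1,1,1,1,1,1,1,1,1,1,1,1,1,1,2).

From H_k ≅ ker(∂_k) / im(∂_{k+1}) we obtain:

  H_0: rank C_0 − rank ∂_1 = 10 − 9 = 1, and the invariant factors of ∂_1 are all 1, so H_0 ≅ Z.
  H_1: rank ker ∂_1 − rank ∂_2 = (30 − 9) − 20 = 1, and ∂_2 has invariant factor 2 > 1, so H_1 ≅ Z × Z/2.
  H_2: rank ker ∂_2 − rank ∂_3 = (20 − 20) − 0 = 0, and there is no ∂_3, so H_2 ≅ 0.

As a check, the Euler characteristic is 10 − 30 + 20 = 0, which agrees with 1 − 1 + 0 = 0.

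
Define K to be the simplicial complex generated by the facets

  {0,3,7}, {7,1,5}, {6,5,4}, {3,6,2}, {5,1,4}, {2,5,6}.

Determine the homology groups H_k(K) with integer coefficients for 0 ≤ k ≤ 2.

Order the vertices as 0 < 1 < 2 < 3 < 4 < 5 < 6 < 7. Listing each simplex with vertices in this order, K has dimension 2 with simplices:

  0-simplices (8): [0], [1], [2], [3], [4], [5], [6], [7]
  1-simplices (14): [0,3], [0,7], [1,4], [1,5], [1,7], [2,3], [2,5], [2,6], [3,6], [3,7], [4,5], [4,6], [5,6], [5,7]
  2-simplices (6): [0,3,7], [1,4,5], [1,5,7], [2,3,6], [2,5,6], [4,5,6]

Hence C_0 ≅ Z^8, C_1 ≅ Z^14, C_2 ≅ Z^6.

Boundary ∂_1: C_1 → C_0 sends each edge [p,q] (with p < q) to q − p. For instance
  ∂[1,4] = [4] − [1].
The resulting 8×14 matrix has rank 7, and its Smith normal form has invariant factors (1,1,1,1,1,1,1).

The boundary map ∂_2: C_2 → C_1 sends each 2-simplex [p,q,r] to [q,r] − [p,r] + [p,q]. For instance
  ∂[2,3,6] = [3,6] − [2,6] + [2,3],
  ∂[1,5,7] = [5,7] − [1,7] + [1,5].
The 14×6 boundary matrix has rank 6 and Smith normal form diag(1,1,1,1,1,1).

Reading off H_k = ker ∂_k / im ∂_{k+1}:

  H_0: rank C_0 − rank ∂_1 = 8 − 7 = 1, and the invariant factors of ∂_1 are all 1, so H_0 ≅ Z.
  H_1: rank ker ∂_1 − rank ∂_2 = (14 − 7) − 6 = 1, and the invariant factors of ∂_2 are all 1, so H_1 ≅ Z.
  H_2: rank ker ∂_2 − rank ∂_3 = (6 − 6) − 0 = 0, and there is no ∂_3, so H_2 ≅ 0.

As a check, the Euler characteristic is 8 − 14 + 6 = 0, which agrees with 1 − 1 + 0 = 0.

H_0 ≅ Z,  H_1 ≅ Z,  H_2 = 0.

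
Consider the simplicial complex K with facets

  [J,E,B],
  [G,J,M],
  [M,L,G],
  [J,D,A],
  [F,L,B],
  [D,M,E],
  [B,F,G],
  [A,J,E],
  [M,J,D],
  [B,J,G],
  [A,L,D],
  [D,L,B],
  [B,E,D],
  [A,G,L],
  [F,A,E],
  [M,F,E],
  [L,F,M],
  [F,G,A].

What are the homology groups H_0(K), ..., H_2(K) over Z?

H_0 ≅ Z,  H_1 ≅ Z ⊕ Z/2,  H_2 = 0.

Fix the vertex order A < B < D < E < F < G < J < L < M and write every simplex with vertices in increasing order. Then dim K = 2 and the simplices of K are:

  0-simplices (9): A, B, D, E, F, G, J, L, M
  1-simplices (27): AD, AE, AF, AG, AJ, AL, BD, BE, BF, BG, BJ, BL, DE, DJ, DL, DM, EF, EJ, EM, FG, FL, FM, GJ, GL, GM, JM, LM
  2-simplices (18): ADJ, ADL, AEF, AEJ, AFG, AGL, BDE, BDL, BEJ, BFG, BFL, BGJ, DEM, DJM, EFM, FLM, GJM, GLM

Hence C_0 ≅ Z^9, C_1 ≅ Z^27, C_2 ≅ Z^18.

∂_1: C_1 → C_0 maps an edge to its endpoints' difference, ∂[p,q] = q − p. For instance
  ∂EM = M − E.
The 9×27 boundary matrix has rank 8 and Smith normal form diag(1,1,1,1,1,1,1,1).

∂_2: C_2 → C_1 maps a triangle to the signed sum of its edges. For instance
  ∂BDL = DL − BL + BD,
  ∂EFM = FM − EM + EF.
The 27×18 boundary matrix has rank 18 and Smith normal form diag(1,1,1,1,1,1,1,1,1,1,1,1,1,1,1,1,1,2).

Computing H_k = (kernel of ∂_k) / (image of ∂_{k+1}):

  H_0: rank C_0 − rank ∂_1 = 9 − 8 = 1, and the invariant factors of ∂_1 are all 1, so H_0 = Z.
  H_1: rank ker ∂_1 − rank ∂_2 = (27 − 8) − 18 = 1, and ∂_2 has invariant factor 2 > 1, so H_1 = Z ⊕ Z/2.
  H_2: rank ker ∂_2 − rank ∂_3 = (18 − 18) − 0 = 0, and there is no ∂_3, so H_2 = 0.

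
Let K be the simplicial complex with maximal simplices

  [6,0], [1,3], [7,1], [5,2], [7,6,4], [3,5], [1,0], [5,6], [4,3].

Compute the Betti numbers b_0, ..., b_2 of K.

We work with the vertex ordering 0 < 1 < 2 < 3 < 4 < 5 < 6 < 7. The simplices of K, each written with vertices in increasing order, are:

  0-simplices (8): [0], [1], [2], [3], [4], [5], [6], [7]
  1-simplices (11): [0,1], [0,6], [1,3], [1,7], [2,5], [3,4], [3,5], [4,6], [4,7], [5,6], [6,7]
  2-simplices (1): [4,6,7]

giving chain groups C_0 ≅ Z^8, C_1 ≅ Z^11, C_2 ≅ Z^1.

Boundary ∂_1: C_1 → C_0 is given by ∂[p,q] = [q] − [p].
The 8×11 boundary matrix has rank 7 and Smith normal form diag(1,1,1,1,1,1,1).

Boundary ∂_2: C_2 → C_1 maps a triangle to the signed sum of its edges. For instance
  ∂[4,6,7] = [6,7] − [4,7] + [4,6].
As a 11×1 matrix over Z this has rank 1, with invariant factors (1).

Reading off H_k = ker ∂_k / im ∂_{k+1}:

  H_0: rank C_0 − rank ∂_1 = 8 − 7 = 1, and the invariant factors of ∂_1 are all 1, so H_0 = Z.
  H_1: rank ker ∂_1 − rank ∂_2 = (11 − 7) − 1 = 3, and the invariant factors of ∂_2 are all 1, so H_1 = Z^3.
  H_2: rank ker ∂_2 − rank ∂_3 = (1 − 1) − 0 = 0, and there is no ∂_3, so H_2 = 0.

As a check, the Euler characteristic is 8 − 11 + 1 = -2, which agrees with 1 − 3 + 0 = -2.

Hence the Betti numbers are b_0 = 1, b_1 = 3, b_2 = 0.

b_0 = 1, b_1 = 3, b_2 = 0.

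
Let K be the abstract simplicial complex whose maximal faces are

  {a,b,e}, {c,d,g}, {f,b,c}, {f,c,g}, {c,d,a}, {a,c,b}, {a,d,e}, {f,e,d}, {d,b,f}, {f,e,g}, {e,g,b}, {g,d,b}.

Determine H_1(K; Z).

H_1 = Z/2.

Order the vertices as a < b < c < d < e < f < g. Listing each simplex with vertices in this order, K has dimension 2 with simplices:

  0-simplices (7): a, b, c, d, e, f, g
  1-simplices (18): ab, ac, ad, ae, bc, bd, be, bf, bg, cd, cf, cg, de, df, dg, ef, eg, fg
  2-simplices (12): abc, abe, acd, ade, bcf, bdf, bdg, beg, cdg, cfg, def, efg

so the chain groups are C_0 ≅ Z^7, C_1 ≅ Z^18, C_2 ≅ Z^12.

The boundary map ∂_1: C_1 → C_0 is given by ∂[p,q] = [q] − [p].
The resulting 7×18 matrix has rank 6, and its Smith normal form has invariant factors (1,1,1,1,1,1).

Boundary ∂_2: C_2 → C_1 acts by ∂[p,q,r] = [q,r] − [p,r] + [p,q]. For instance
  ∂cfg = fg − cg + cf,
  ∂beg = eg − bg + be.
The resulting 18×12 matrix has rank 12, and its Smith normal form has invariant factors (1,1,1,1,1,1,1,1,1,1,1,2).

From H_k ≅ ker(∂_k) / im(∂_{k+1}) we obtain:

  H_1: rank ker ∂_1 − rank ∂_2 = (18 − 6) − 12 = 0, and ∂_2 has invariant factor 2 > 1, so H_1 = Z/2.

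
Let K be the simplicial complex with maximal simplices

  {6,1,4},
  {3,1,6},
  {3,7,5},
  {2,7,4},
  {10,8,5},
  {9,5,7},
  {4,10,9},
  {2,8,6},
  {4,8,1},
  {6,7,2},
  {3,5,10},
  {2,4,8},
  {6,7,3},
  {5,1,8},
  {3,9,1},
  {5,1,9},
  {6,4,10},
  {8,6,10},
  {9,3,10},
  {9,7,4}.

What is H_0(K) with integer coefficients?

H_0 = Z.

Fix the vertex order 1 < 2 < 3 < 4 < 5 < 6 < 7 < 8 < 9 < 10 and write every simplex with vertices in increasing order. Then dim K = 2 and the simplices of K are:

  0-simplices (10): [1], [2], [3], [4], [5], [6], [7], [8], [9], [10]
  1-simplices (30): (30 of them)
  2-simplices (20): (20 of them)

Hence C_0 ≅ Z^10, C_1 ≅ Z^30, C_2 ≅ Z^20.

The boundary map ∂_1: C_1 → C_0 sends each edge [p,q] (with p < q) to q − p. For instance
  ∂[6,7] = [7] − [6].
The 10×30 boundary matrix has rank 9 and Smith normal form diag(1,1,1,1,1,1,1,1,1).

Boundary ∂_2: C_2 → C_1 acts by ∂[p,q,r] = [q,r] − [p,r] + [p,q]. For instance
  ∂[6,8,10] = [8,10] − [6,10] + [6,8],
  ∂[2,6,7] = [6,7] − [2,7] + [2,6].
This gives a 30×20 integer matrix of rank 20; reducing to Smith normal form yields diagonal entries (1,1,1,1,1,1,1,1,1,1,1,1,1,1,1,1,1,1,1,2).

Reading off H_k = ker ∂_k / im ∂_{k+1}:

  H_0: rank C_0 − rank ∂_1 = 10 − 9 = 1, and the invariant factors of ∂_1 are all 1, so H_0 ≅ Z.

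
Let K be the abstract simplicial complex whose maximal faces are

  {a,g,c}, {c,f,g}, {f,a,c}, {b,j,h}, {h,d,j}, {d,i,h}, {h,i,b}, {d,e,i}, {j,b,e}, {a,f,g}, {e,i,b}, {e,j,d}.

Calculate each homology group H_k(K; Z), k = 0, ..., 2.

Order the vertices as a < b < c < d < e < f < g < h < i < j. Listing each simplex with vertices in this order, K has dimension 2 with simplices:

  0-simplices (10): a, b, c, d, e, f, g, h, i, j
  1-simplices (18): ac, af, ag, be, bh, bi, bj, cf, cg, de, dh, di, dj, ei, ej, fg, hi, hj
  2-simplices (12): acf, acg, afg, bei, bej, bhi, bhj, cfg, dei, dej, dhi, dhj

Hence C_0 ≅ Z^10, C_1 ≅ Z^18, C_2 ≅ Z^12.

∂_1: C_1 → C_0 maps an edge to its endpoints' difference, ∂[p,q] = q − p. For instance
  ∂dj = j − d.
As a 10×18 matrix over Z this has rank 8, with invariant factors (1,1,1,1,1,1,1,1).

The boundary map ∂_2: C_2 → C_1 sends each 2-simplex [p,q,r] to [q,r] − [p,r] + [p,q]. For instance
  ∂acf = cf − af + ac,
  ∂afg = fg − ag + af.
The 18×12 boundary matrix has rank 10 and Smith normal form diag(1,1,1,1,1,1,1,1,1,1).

Reading off H_k = ker ∂_k / im ∂_{k+1}:

  H_0: rank C_0 − rank ∂_1 = 10 − 8 = 2, and the invariant factors of ∂_1 are all 1, so H_0 ≅ Z^2.
  H_1: rank ker ∂_1 − rank ∂_2 = (18 − 8) − 10 = 0, and the invariant factors of ∂_2 are all 1, so H_1 ≅ 0.
  H_2: rank ker ∂_2 − rank ∂_3 = (12 − 10) − 0 = 2, and there is no ∂_3, so H_2 ≅ Z^2.

H_0 = Z^2,  H_1 = 0,  H_2 = Z^2.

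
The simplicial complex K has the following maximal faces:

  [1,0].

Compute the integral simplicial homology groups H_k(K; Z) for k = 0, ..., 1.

H_0 = Z,  H_1 = 0.

K has 2 vertices, 1 edge.
rank ∂_0 = 0, rank ∂_1 = 1 ⇒ b_0 = 2 − 0 − 1 = 1; all invariant factors of ∂_1 are 1 so no torsion. So H_0 = Z.
rank ∂_1 = 1, rank ∂_2 = 0 ⇒ b_1 = 1 − 1 − 0 = 0. So H_1 = 0.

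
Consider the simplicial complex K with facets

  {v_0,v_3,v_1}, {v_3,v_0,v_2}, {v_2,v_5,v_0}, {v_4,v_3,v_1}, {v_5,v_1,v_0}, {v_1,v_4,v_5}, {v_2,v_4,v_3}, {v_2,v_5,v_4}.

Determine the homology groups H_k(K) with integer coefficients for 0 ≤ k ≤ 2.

H_0 = Z,  H_1 = 0,  H_2 = Z.

K has 6 vertices, 12 edges, 8 triangles.
rank ∂_0 = 0, rank ∂_1 = 5 ⇒ b_0 = 6 − 0 − 5 = 1; all invariant factors of ∂_1 are 1 so no torsion. So H_0 = Z.
rank ∂_1 = 5, rank ∂_2 = 7 ⇒ b_1 = 12 − 5 − 7 = 0; all invariant factors of ∂_2 are 1 so no torsion. So H_1 = 0.
rank ∂_2 = 7, rank ∂_3 = 0 ⇒ b_2 = 8 − 7 − 0 = 1. So H_2 = Z.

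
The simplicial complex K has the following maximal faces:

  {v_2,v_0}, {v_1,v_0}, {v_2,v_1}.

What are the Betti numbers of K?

b_0 = 1, b_1 = 1.

Fix the vertex order v_0 < v_1 < v_2 and write every simplex with vertices in increasing order. Then dim K = 1 and the simplices of K are:

  0-simplices (3): [v_0], [v_1], [v_2]
  1-simplices (3): [v_0,v_1], [v_0,v_2], [v_1,v_2]

giving chain groups C_0 ≅ Z^3, C_1 ≅ Z^3.

The boundary map ∂_1: C_1 → C_0 sends each edge [p,q] (with p < q) to q − p.
As a 3×3 matrix over Z this has rank 2, with invariant factors (1,1).

Now H_k = ker ∂_k / im ∂_{k+1}, so:

  H_0: rank C_0 − rank ∂_1 = 3 − 2 = 1, and the invariant factors of ∂_1 are all 1, so H_0 ≅ Z.
  H_1: rank ker ∂_1 − rank ∂_2 = (3 − 2) − 0 = 1, and there is no ∂_2, so H_1 ≅ Z.

As a check, the Euler characteristic is 3 − 3 = 0, which agrees with 1 − 1 = 0.

Hence the Betti numbers are b_0 = 1, b_1 = 1.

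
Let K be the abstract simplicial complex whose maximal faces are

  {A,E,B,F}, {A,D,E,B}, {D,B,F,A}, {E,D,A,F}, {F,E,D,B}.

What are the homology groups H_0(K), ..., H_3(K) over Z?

Take the total order A < B < D < E < F on the vertex set. Then K (dimension 3) consists of the simplices:

  0-simplices (5): A, B, D, E, F
  1-simplices (10): AB, AD, AE, AF, BD, BE, BF, DE, DF, EF
  2-simplices (10): ABD, ABE, ABF, ADE, ADF, AEF, BDE, BDF, BEF, DEF
  3-simplices (5): ABDE, ABDF, ABEF, ADEF, BDEF

so the chain groups are C_0 ≅ Z^5, C_1 ≅ Z^10, C_2 ≅ Z^10, C_3 ≅ Z^5.

∂_1: C_1 → C_0 maps an edge to its endpoints' difference, ∂[p,q] = q − p. For instance
  ∂BE = E − B.
This gives a 5×10 integer matrix of rank 4; reducing to Smith normal form yields diagonal entries (1,1,1,1).

∂_2: C_2 → C_1 maps a triangle to the signed sum of its edges. For instance
  ∂DEF = EF − DF + DE,
  ∂ABD = BD − AD + AB.
The 10×10 boundary matrix has rank 6 and Smith normal form diag(1,1,1,1,1,1).

The boundary map ∂_3: C_3 → C_2 sends each 3-simplex σ to the alternating sum Σ_i (−1)^i (σ with its i-th vertex removed). For instance
  ∂ABDF = BDF − ADF + ABF − ABD,
  ∂ABEF = BEF − AEF + ABF − ABE.
The 10×5 boundary matrix has rank 4 and Smith normal form diag(1,1,1,1).

Now H_k = ker ∂_k / im ∂_{k+1}, so:

  H_0: rank C_0 − rank ∂_1 = 5 − 4 = 1, and the invariant factors of ∂_1 are all 1, so H_0 ≅ Z.
  H_1: rank ker ∂_1 − rank ∂_2 = (10 − 4) − 6 = 0, and the invariant factors of ∂_2 are all 1, so H_1 ≅ 0.
  H_2: rank ker ∂_2 − rank ∂_3 = (10 − 6) − 4 = 0, and the invariant factors of ∂_3 are all 1, so H_2 ≅ 0.
  H_3: rank ker ∂_3 − rank ∂_4 = (5 − 4) − 0 = 1, and there is no ∂_4, so H_3 ≅ Z.

As a check, the Euler characteristic is 5 − 10 + 10 − 5 = 0, which agrees with 1 − 0 + 0 − 1 = 0.
(K is a triangulation of the 3-sphere S^3.)

H_0 = Z,  H_1 = 0,  H_2 = 0,  H_3 = Z.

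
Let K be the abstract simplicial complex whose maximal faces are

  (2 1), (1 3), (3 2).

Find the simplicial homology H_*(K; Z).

H_0 = Z,  H_1 = Z.

Order the vertices as 1 < 2 < 3. Listing each simplex with vertices in this order, K has dimension 1 with simplices:

  0-simplices (3): [1], [2], [3]
  1-simplices (3): [1,2], [1,3], [2,3]

so the chain groups are C_0 ≅ Z^3, C_1 ≅ Z^3.

The boundary map ∂_1: C_1 → C_0 is given by ∂[p,q] = [q] − [p]. For instance
  ∂[2,3] = [3] − [2].
As a 3×3 matrix over Z this has rank 2, with invariant factors (1,1).

From H_k ≅ ker(∂_k) / im(∂_{k+1}) we obtain:

  H_0: rank C_0 − rank ∂_1 = 3 − 2 = 1, and the invariant factors of ∂_1 are all 1, so H_0 = Z.
  H_1: rank ker ∂_1 − rank ∂_2 = (3 − 2) − 0 = 1, and there is no ∂_2, so H_1 = Z.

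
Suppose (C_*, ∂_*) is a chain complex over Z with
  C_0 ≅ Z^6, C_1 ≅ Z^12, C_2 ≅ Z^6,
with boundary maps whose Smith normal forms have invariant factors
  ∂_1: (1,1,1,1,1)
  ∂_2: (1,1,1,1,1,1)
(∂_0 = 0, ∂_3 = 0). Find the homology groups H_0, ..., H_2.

H_0: b_0 = 6 − 0 − 5 = 1; torsion from ∂_1 factors > 1: none. So H_0 ≅ Z.
H_1: b_1 = 12 − 5 − 6 = 1; torsion from ∂_2 factors > 1: none. So H_1 ≅ Z.
H_2: b_2 = 6 − 6 − 0 = 0; torsion from ∂_3 factors > 1: none. So H_2 ≅ 0.

H_0 ≅ Z,  H_1 ≅ Z,  H_2 = 0.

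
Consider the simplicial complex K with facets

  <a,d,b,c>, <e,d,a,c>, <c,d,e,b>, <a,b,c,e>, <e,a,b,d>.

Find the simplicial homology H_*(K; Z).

H_0 ≅ Z,  H_1 = 0,  H_2 = 0,  H_3 ≅ Z.

Take the total order a < b < c < d < e on the vertex set. Then K (dimension 3) consists of the simplices:

  0-simplices (5): a, b, c, d, e
  1-simplices (10): ab, ac, ad, ae, bc, bd, be, cd, ce, de
  2-simplices (10): abc, abd, abe, acd, ace, ade, bcd, bce, bde, cde
  3-simplices (5): abcd, abce, abde, acde, bcde

giving chain groups C_0 ≅ Z^5, C_1 ≅ Z^10, C_2 ≅ Z^10, C_3 ≅ Z^5.

Boundary ∂_1: C_1 → C_0 sends each edge [p,q] (with p < q) to q − p.
As a 5×10 matrix over Z this has rank 4, with invariant factors (1,1,1,1).

∂_2: C_2 → C_1 sends each 2-simplex [p,q,r] to [q,r] − [p,r] + [p,q]. For instance
  ∂abc = bc − ac + ab,
  ∂bce = ce − be + bc.
The resulting 10×10 matrix has rank 6, and its Smith normal form has invariant factors (1,1,1,1,1,1).

Boundary ∂_3: C_3 → C_2 sends each 3-simplex σ to the alternating sum Σ_i (−1)^i (σ with its i-th vertex removed). For instance
  ∂abce = bce − ace + abe − abc,
  ∂abcd = bcd − acd + abd − abc.
This gives a 10×5 integer matrix of rank 4; reducing to Smith normal form yields diagonal entries (1,1,1,1).

Now H_k = ker ∂_k / im ∂_{k+1}, so:

  H_0: rank C_0 − rank ∂_1 = 5 − 4 = 1, and the invariant factors of ∂_1 are all 1, so H_0 = Z.
  H_1: rank ker ∂_1 − rank ∂_2 = (10 − 4) − 6 = 0, and the invariant factors of ∂_2 are all 1, so H_1 = 0.
  H_2: rank ker ∂_2 − rank ∂_3 = (10 − 6) − 4 = 0, and the invariant factors of ∂_3 are all 1, so H_2 = 0.
  H_3: rank ker ∂_3 − rank ∂_4 = (5 − 4) − 0 = 1, and there is no ∂_4, so H_3 = Z.

As a check, the Euler characteristic is 5 − 10 + 10 − 5 = 0, which agrees with 1 − 0 + 0 − 1 = 0.
(K is a triangulation of the 3-sphere S^3.)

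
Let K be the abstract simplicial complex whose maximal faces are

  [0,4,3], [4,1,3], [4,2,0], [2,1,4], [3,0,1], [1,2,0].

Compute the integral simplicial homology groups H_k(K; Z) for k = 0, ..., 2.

K has 5 vertices, 9 edges, 6 triangles.
rank ∂_0 = 0, rank ∂_1 = 4 ⇒ b_0 = 5 − 0 − 4 = 1; all invariant factors of ∂_1 are 1 so no torsion. So H_0 ≅ Z.
rank ∂_1 = 4, rank ∂_2 = 5 ⇒ b_1 = 9 − 4 − 5 = 0; all invariant factors of ∂_2 are 1 so no torsion. So H_1 ≅ 0.
rank ∂_2 = 5, rank ∂_3 = 0 ⇒ b_2 = 6 − 5 − 0 = 1. So H_2 ≅ Z.

H_0 = Z,  H_1 = 0,  H_2 = Z.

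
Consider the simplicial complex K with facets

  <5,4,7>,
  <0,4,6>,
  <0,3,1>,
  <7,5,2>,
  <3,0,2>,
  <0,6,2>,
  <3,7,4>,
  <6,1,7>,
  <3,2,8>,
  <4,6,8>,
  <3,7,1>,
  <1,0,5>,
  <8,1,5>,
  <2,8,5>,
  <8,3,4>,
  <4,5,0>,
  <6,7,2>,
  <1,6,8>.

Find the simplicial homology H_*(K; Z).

Fix the vertex order 0 < 1 < 2 < 3 < 4 < 5 < 6 < 7 < 8 and write every simplex with vertices in increasing order. Then dim K = 2 and the simplices of K are:

  0-simplices (9): [0], [1], [2], [3], [4], [5], [6], [7], [8]
  1-simplices (27): (27 of them)
  2-simplices (18): [0,1,3], [0,1,5], [0,2,3], [0,2,6], [0,4,5], [0,4,6], [1,3,7], [1,5,8], [1,6,7], [1,6,8], [2,3,8], [2,5,7], [2,5,8], [2,6,7], [3,4,7], [3,4,8], [4,5,7], [4,6,8]

giving chain groups C_0 ≅ Z^9, C_1 ≅ Z^27, C_2 ≅ Z^18.

∂_1: C_1 → C_0 maps an edge to its endpoints' difference, ∂[p,q] = q − p.
This gives a 9×27 integer matrix of rank 8; reducing to Smith normal form yields diagonal entries (1,1,1,1,1,1,1,1).

∂_2: C_2 → C_1 acts by ∂[p,q,r] = [q,r] − [p,r] + [p,q]. For instance
  ∂[0,4,5] = [4,5] − [0,5] + [0,4],
  ∂[0,2,6] = [2,6] − [0,6] + [0,2].
This gives a 27×18 integer matrix of rank 17; reducing to Smith normal form yields diagonal entries (1,1,1,1,1,1,1,1,1,1,1,1,1,1,1,1,1).

From H_k ≅ ker(∂_k) / im(∂_{k+1}) we obtain:

  H_0: rank C_0 − rank ∂_1 = 9 − 8 = 1, and the invariant factors of ∂_1 are all 1, so H_0 = Z.
  H_1: rank ker ∂_1 − rank ∂_2 = (27 − 8) − 17 = 2, and the invariant factors of ∂_2 are all 1, so H_1 = Z^2.
  H_2: rank ker ∂_2 − rank ∂_3 = (18 − 17) − 0 = 1, and there is no ∂_3, so H_2 = Z.

(K is a triangulation of the torus T^2.)

H_0 = Z,  H_1 = Z^2,  H_2 = Z.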